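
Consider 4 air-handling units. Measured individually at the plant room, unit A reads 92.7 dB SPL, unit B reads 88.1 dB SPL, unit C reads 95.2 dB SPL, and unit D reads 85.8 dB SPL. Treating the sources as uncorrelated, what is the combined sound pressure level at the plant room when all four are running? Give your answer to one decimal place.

Add the sources as powers (linear), then convert back to dB:
L_total = 10·log₁₀(10^(92.7/10) + 10^(88.1/10) + 10^(95.2/10) + 10^(85.8/10)) = 10·log₁₀(6199000000) = 97.9 dB SPL.

97.9 dB SPL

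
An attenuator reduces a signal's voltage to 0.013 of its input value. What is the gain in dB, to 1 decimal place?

Voltage ratio → dB uses the 20·log₁₀ form:
20·log₁₀(0.013) = -37.7 dB.

-37.7 dB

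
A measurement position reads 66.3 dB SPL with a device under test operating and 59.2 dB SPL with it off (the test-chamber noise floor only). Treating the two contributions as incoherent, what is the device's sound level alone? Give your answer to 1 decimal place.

65.4 dB SPL

Subtract intensities: L_src = 10·log₁₀(10^(L_total/10) − 10^(L_bg/10)).
L_src = 10·log₁₀(10^(66.3/10) − 10^(59.2/10)) = 10·log₁₀(3434000) = 65.4 dB SPL.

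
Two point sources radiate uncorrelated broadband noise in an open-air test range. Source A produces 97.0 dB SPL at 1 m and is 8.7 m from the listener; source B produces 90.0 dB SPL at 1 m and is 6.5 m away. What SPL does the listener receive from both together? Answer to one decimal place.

79.5 dB SPL

At the listener: L_A = 97.0 − 20·log₁₀(8.7) = 78.21 dB; L_B = 90.0 − 20·log₁₀(6.5) = 73.74 dB.
Combined: 10·log₁₀(10^(78.21/10)+10^(73.74/10)) = 79.5 dB SPL.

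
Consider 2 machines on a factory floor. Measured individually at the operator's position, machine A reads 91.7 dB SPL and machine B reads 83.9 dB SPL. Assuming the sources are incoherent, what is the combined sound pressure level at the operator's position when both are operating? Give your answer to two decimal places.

Uncorrelated sources add in intensity (power), not in dB.
L_total = 10·log₁₀(10^(91.7/10) + 10^(83.9/10)) = 10·log₁₀(1725000000) = 92.37 dB SPL.

92.37 dB SPL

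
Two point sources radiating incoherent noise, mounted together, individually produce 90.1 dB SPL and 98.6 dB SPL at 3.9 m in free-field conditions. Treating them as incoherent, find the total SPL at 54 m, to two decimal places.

76.35 dB SPL

Combined at 3.9 m: 10·log₁₀(10^(90.1/10)+10^(98.6/10)) = 99.174 dB SPL.
Then apply −20·log₁₀(54/3.9) = -22.827 dB → 76.35 dB SPL.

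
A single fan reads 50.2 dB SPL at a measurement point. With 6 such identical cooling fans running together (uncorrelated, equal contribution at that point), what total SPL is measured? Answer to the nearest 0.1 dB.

6 equal incoherent sources raise the level by 10·log₁₀(6) = 7.78 dB.
L_total = 50.2 + 7.78 = 58.0 dB SPL.

58.0 dB SPL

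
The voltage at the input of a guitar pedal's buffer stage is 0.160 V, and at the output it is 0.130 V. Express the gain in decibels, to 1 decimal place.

Voltage ratio → dB uses the 20·log₁₀ form:
20·log₁₀(0.130/0.160) = 20·log₁₀(0.8125) = -1.8 dB.

-1.8 dB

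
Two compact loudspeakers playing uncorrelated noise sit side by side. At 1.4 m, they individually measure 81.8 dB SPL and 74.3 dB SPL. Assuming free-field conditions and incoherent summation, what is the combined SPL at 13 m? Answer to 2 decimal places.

63.15 dB SPL

Combined at 1.4 m: 10·log₁₀(10^(81.8/10)+10^(74.3/10)) = 82.511 dB SPL.
Then apply −20·log₁₀(13/1.4) = -19.356 dB → 63.15 dB SPL.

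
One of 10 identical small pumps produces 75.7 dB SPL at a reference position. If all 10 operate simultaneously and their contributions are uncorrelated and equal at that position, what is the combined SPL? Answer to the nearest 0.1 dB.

85.7 dB SPL

10 equal incoherent sources raise the level by 10·log₁₀(10) = 10.00 dB.
L_total = 75.7 + 10.00 = 85.7 dB SPL.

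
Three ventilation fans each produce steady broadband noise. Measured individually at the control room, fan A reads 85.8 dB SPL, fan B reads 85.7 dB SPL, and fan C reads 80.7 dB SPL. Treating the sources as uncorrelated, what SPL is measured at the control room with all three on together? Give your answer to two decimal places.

89.39 dB SPL

Uncorrelated sources add in intensity (power), not in dB.
L_total = 10·log₁₀(10^(85.8/10) + 10^(85.7/10) + 10^(80.7/10)) = 10·log₁₀(869200000) = 89.39 dB SPL.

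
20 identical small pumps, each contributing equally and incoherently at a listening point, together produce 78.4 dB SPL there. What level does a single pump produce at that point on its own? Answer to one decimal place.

65.4 dB SPL

20 equal incoherent sources add 10·log₁₀(20) = 13.01 dB over one source.
L_one = 78.4 − 13.01 = 65.4 dB SPL.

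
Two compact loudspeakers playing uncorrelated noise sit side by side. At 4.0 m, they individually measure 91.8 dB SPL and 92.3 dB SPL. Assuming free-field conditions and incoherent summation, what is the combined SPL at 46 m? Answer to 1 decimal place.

73.9 dB SPL

Combined at 4.0 m: 10·log₁₀(10^(91.8/10)+10^(92.3/10)) = 95.07 dB SPL.
Then apply −20·log₁₀(46/4.0) = -21.21 dB → 73.9 dB SPL.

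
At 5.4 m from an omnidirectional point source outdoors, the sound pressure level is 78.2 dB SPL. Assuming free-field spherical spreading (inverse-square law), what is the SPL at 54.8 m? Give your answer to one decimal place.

For a point source in a free field, ΔL = −20·log₁₀(d₂/d₁).
ΔL = −20·log₁₀(54.8/5.4) = -20.13 dB, so L₂ = 78.2 + (-20.13) = 58.1 dB SPL.

58.1 dB SPL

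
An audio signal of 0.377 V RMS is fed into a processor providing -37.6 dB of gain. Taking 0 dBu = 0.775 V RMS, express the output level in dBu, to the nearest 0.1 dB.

Input level: 20·log₁₀(0.377/0.775) = -6.26 dBu.
Output: -6.26 − 37.6 = -43.9 dBu.

-43.9 dBu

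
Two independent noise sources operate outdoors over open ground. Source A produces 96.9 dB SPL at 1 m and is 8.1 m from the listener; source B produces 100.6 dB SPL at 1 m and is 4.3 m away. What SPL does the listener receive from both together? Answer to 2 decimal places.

88.42 dB SPL

At the listener: L_A = 96.9 − 20·log₁₀(8.1) = 78.730 dB; L_B = 100.6 − 20·log₁₀(4.3) = 87.931 dB.
Combined: 10·log₁₀(10^(78.730/10)+10^(87.931/10)) = 88.42 dB SPL.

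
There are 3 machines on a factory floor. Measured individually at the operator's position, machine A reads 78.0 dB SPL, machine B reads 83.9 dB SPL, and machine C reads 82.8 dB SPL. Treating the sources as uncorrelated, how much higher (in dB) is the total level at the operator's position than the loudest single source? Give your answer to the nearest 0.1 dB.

Uncorrelated sources add in intensity (power), not in dB.
L_total = 10·log₁₀(10^(78.0/10) + 10^(83.9/10) + 10^(82.8/10)) = 86.98 dB SPL.
Excess over the loudest (83.9 dB): 86.98 − 83.9 = 3.1 dB.

3.1 dB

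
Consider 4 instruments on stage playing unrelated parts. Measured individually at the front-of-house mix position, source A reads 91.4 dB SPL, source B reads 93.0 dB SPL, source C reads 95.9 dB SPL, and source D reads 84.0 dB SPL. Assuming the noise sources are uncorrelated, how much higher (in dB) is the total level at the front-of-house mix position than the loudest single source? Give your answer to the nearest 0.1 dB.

2.9 dB

Uncorrelated sources add in intensity (power), not in dB.
L_total = 10·log₁₀(10^(91.4/10) + 10^(93.0/10) + 10^(95.9/10) + 10^(84.0/10)) = 98.76 dB SPL.
Excess over the loudest (95.9 dB): 98.76 − 95.9 = 2.9 dB.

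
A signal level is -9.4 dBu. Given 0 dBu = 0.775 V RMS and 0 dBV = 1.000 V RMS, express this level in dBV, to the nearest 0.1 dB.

The offset between the scales is 20·log₁₀(0.775/1.000) = −2.214 dB.
So dBV = -9.4 − 2.214 = -11.6 dBV.

-11.6 dBV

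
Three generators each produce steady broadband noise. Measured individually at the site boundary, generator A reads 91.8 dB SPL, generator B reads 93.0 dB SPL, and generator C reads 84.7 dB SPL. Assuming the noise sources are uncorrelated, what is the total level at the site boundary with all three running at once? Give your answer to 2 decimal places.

Uncorrelated sources add in intensity (power), not in dB.
L_total = 10·log₁₀(10^(91.8/10) + 10^(93.0/10) + 10^(84.7/10)) = 10·log₁₀(3804000000) = 95.80 dB SPL.

95.80 dB SPL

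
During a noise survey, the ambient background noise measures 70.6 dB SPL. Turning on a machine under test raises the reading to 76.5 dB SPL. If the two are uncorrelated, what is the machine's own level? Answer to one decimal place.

Background correction is a power subtraction:
L_src = 10·log₁₀(10^(76.5/10) − 10^(70.6/10)) = 10·log₁₀(33190000) = 75.2 dB SPL.

75.2 dB SPL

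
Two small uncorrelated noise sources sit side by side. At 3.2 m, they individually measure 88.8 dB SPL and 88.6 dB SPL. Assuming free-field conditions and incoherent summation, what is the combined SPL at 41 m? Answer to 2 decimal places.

69.56 dB SPL

Combined at 3.2 m: 10·log₁₀(10^(88.8/10)+10^(88.6/10)) = 91.711 dB SPL.
Then apply −20·log₁₀(41/3.2) = -22.153 dB → 69.56 dB SPL.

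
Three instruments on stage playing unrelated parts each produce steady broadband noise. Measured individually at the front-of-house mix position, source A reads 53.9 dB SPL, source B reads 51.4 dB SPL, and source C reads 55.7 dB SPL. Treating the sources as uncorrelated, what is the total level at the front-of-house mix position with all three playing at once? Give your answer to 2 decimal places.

Add the sources as powers (linear), then convert back to dB:
L_total = 10·log₁₀(10^(53.9/10) + 10^(51.4/10) + 10^(55.7/10)) = 10·log₁₀(755000) = 58.78 dB SPL.

58.78 dB SPL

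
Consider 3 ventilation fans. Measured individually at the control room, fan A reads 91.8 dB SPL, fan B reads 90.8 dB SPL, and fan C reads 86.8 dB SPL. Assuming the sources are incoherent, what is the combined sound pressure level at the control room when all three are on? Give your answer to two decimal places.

95.04 dB SPL

Incoherent sources sum as intensities:
L_total = 10·log₁₀(10^(91.8/10) + 10^(90.8/10) + 10^(86.8/10)) = 10·log₁₀(3194000000) = 95.04 dB SPL.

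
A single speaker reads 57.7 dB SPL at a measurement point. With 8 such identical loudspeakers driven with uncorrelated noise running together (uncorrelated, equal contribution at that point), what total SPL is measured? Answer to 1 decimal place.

66.7 dB SPL

8 equal incoherent sources raise the level by 10·log₁₀(8) = 9.03 dB.
L_total = 57.7 + 9.03 = 66.7 dB SPL.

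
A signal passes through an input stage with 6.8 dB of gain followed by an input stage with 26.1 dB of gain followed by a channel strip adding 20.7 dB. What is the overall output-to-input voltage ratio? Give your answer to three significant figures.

Net gain = 6.8 + 26.1 + 20.7 = 53.6 dB.
Voltage ratio = 10^(53.6/20) = 479.

479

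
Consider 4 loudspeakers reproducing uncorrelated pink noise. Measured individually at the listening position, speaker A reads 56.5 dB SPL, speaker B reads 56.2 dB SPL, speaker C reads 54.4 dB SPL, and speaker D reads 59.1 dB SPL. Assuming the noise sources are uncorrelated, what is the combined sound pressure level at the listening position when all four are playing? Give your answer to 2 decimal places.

62.90 dB SPL

Add the sources as powers (linear), then convert back to dB:
L_total = 10·log₁₀(10^(56.5/10) + 10^(56.2/10) + 10^(54.4/10) + 10^(59.1/10)) = 10·log₁₀(1952000) = 62.90 dB SPL.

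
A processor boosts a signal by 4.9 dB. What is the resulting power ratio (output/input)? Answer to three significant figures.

3.09

Power ratio = 10^(dB/10).
10^(4.9/10) = 10^(0.4900) = 3.09.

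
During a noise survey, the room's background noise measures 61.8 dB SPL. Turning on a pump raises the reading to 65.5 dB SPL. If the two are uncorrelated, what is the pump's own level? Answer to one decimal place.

Subtract intensities: L_src = 10·log₁₀(10^(L_total/10) − 10^(L_bg/10)).
L_src = 10·log₁₀(10^(65.5/10) − 10^(61.8/10)) = 10·log₁₀(2035000) = 63.1 dB SPL.

63.1 dB SPL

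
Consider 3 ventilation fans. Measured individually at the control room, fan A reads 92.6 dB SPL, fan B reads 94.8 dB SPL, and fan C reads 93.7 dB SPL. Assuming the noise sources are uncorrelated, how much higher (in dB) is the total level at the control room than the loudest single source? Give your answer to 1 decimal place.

Add the sources as powers (linear), then convert back to dB:
L_total = 10·log₁₀(10^(92.6/10) + 10^(94.8/10) + 10^(93.7/10)) = 98.56 dB SPL.
Excess over the loudest (94.8 dB): 98.56 − 94.8 = 3.8 dB.

3.8 dB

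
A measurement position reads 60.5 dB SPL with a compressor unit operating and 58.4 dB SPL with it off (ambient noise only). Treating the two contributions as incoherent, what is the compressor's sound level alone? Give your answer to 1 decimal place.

56.3 dB SPL

Background correction is a power subtraction:
L_src = 10·log₁₀(10^(60.5/10) − 10^(58.4/10)) = 10·log₁₀(430200) = 56.3 dB SPL.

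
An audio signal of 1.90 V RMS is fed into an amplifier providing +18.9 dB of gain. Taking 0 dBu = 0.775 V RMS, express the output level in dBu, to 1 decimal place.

Input level: 20·log₁₀(1.90/0.775) = 7.79 dBu.
Output: 7.79 + 18.9 = +26.7 dBu.

+26.7 dBu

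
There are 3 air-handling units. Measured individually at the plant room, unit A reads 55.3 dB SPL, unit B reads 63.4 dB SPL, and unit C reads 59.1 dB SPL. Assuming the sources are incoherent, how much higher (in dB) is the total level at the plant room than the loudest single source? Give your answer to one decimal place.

1.8 dB

Add the sources as powers (linear), then convert back to dB:
L_total = 10·log₁₀(10^(55.3/10) + 10^(63.4/10) + 10^(59.1/10)) = 65.24 dB SPL.
Excess over the loudest (63.4 dB): 65.24 − 63.4 = 1.8 dB.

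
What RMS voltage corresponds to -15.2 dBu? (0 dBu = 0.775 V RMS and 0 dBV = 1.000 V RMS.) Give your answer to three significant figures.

V = 0.775 V × 10^(-15.2/20).
= 0.775 × 0.1738 = 0.135 V.

0.135 V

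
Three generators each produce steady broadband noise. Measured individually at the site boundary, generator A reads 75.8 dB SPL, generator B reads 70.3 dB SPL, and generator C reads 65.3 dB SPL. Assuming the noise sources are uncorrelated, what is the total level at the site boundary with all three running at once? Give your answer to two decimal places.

77.17 dB SPL

Uncorrelated sources add in intensity (power), not in dB.
L_total = 10·log₁₀(10^(75.8/10) + 10^(70.3/10) + 10^(65.3/10)) = 10·log₁₀(52120000) = 77.17 dB SPL.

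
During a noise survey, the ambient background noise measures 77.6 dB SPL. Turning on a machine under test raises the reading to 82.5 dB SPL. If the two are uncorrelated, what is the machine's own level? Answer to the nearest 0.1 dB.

Remove the background by subtracting linear intensities:
L_src = 10·log₁₀(10^(82.5/10) − 10^(77.6/10)) = 10·log₁₀(120300000) = 80.8 dB SPL.

80.8 dB SPL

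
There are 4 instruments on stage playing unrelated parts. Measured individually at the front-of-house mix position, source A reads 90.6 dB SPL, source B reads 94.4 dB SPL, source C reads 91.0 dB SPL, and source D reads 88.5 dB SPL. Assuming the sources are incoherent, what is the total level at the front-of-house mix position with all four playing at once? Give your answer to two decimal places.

97.69 dB SPL

Uncorrelated sources add in intensity (power), not in dB.
L_total = 10·log₁₀(10^(90.6/10) + 10^(94.4/10) + 10^(91.0/10) + 10^(88.5/10)) = 10·log₁₀(5869000000) = 97.69 dB SPL.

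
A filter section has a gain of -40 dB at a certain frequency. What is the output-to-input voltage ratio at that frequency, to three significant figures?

Voltage ratio = 10^(dB/20).
10^(-40/20) = 10^(-2.000) = 0.0100.

0.0100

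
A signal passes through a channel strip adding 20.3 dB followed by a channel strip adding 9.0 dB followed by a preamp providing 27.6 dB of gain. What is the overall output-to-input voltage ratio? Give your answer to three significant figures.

Net gain = 20.3 + 9.0 + 27.6 = 56.9 dB.
Voltage ratio = 10^(56.9/20) = 700.

700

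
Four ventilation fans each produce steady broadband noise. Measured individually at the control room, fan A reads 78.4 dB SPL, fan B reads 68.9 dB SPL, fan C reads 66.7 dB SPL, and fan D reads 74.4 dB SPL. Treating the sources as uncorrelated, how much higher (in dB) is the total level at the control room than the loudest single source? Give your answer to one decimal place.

2.0 dB

Incoherent sources sum as intensities:
L_total = 10·log₁₀(10^(78.4/10) + 10^(68.9/10) + 10^(66.7/10) + 10^(74.4/10)) = 80.38 dB SPL.
Excess over the loudest (78.4 dB): 80.38 − 78.4 = 2.0 dB.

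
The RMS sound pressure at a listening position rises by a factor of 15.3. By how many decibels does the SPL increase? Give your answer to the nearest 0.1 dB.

23.7 dB

SPL change from a pressure ratio uses the 20·log₁₀ form:
20·log₁₀(15.3) = 23.7 dB.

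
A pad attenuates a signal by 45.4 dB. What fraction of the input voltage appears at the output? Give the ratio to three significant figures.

Voltage ratio = 10^(dB/20).
10^(-45.4/20) = 10^(-2.270) = 0.00537.

0.00537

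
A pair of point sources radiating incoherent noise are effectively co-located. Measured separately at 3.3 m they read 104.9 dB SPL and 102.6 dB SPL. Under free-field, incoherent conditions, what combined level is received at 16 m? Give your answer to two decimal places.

Combined at 3.3 m: 10·log₁₀(10^(104.9/10)+10^(102.6/10)) = 106.911 dB SPL.
Then apply −20·log₁₀(16/3.3) = -13.712 dB → 93.20 dB SPL.

93.20 dB SPL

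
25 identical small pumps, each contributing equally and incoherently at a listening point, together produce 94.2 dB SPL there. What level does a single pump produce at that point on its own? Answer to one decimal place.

80.2 dB SPL

25 equal incoherent sources add 10·log₁₀(25) = 13.98 dB over one source.
L_one = 94.2 − 13.98 = 80.2 dB SPL.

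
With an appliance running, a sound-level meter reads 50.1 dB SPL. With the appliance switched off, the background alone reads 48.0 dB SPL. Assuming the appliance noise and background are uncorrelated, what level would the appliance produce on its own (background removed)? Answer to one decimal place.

Remove the background by subtracting linear intensities:
L_src = 10·log₁₀(10^(50.1/10) − 10^(48.0/10)) = 10·log₁₀(39230) = 45.9 dB SPL.

45.9 dB SPL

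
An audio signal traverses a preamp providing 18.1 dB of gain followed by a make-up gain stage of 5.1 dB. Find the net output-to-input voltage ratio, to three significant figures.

Net gain = 18.1 + 5.1 = 23.2 dB.
Voltage ratio = 10^(23.2/20) = 14.5.

14.5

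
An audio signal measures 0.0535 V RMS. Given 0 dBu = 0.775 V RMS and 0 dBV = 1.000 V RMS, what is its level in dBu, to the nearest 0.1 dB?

dBu = 20·log₁₀(V / 0.775 V).
20·log₁₀(0.0535/0.775) = -23.2 dBu.

-23.2 dBu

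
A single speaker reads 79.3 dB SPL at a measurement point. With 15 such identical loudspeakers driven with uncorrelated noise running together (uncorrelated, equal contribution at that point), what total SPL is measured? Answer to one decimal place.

91.1 dB SPL

15 equal incoherent sources raise the level by 10·log₁₀(15) = 11.76 dB.
L_total = 79.3 + 11.76 = 91.1 dB SPL.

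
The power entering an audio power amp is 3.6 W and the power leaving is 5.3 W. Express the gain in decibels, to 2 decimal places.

1.68 dB

Power ratio → dB uses the 10·log₁₀ form:
10·log₁₀(5.3/3.6) = 10·log₁₀(1.472) = 1.68 dB.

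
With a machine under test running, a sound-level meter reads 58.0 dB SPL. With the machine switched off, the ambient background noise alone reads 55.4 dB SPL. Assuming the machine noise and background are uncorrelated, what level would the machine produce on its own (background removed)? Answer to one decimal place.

54.5 dB SPL

Remove the background by subtracting linear intensities:
L_src = 10·log₁₀(10^(58.0/10) − 10^(55.4/10)) = 10·log₁₀(284200) = 54.5 dB SPL.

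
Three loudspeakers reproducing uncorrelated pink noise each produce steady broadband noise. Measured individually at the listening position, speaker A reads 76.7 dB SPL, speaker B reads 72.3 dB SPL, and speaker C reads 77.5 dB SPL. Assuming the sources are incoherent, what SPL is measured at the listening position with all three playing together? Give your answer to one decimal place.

80.8 dB SPL

Uncorrelated sources add in intensity (power), not in dB.
L_total = 10·log₁₀(10^(76.7/10) + 10^(72.3/10) + 10^(77.5/10)) = 10·log₁₀(120000000) = 80.8 dB SPL.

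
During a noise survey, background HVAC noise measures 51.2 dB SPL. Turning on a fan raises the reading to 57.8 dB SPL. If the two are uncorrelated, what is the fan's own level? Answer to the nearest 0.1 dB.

56.7 dB SPL

Background correction is a power subtraction:
L_src = 10·log₁₀(10^(57.8/10) − 10^(51.2/10)) = 10·log₁₀(470700) = 56.7 dB SPL.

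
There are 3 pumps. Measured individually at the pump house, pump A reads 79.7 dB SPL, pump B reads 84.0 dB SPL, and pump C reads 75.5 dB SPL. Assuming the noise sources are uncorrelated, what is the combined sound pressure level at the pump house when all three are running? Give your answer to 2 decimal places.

Add the sources as powers (linear), then convert back to dB:
L_total = 10·log₁₀(10^(79.7/10) + 10^(84.0/10) + 10^(75.5/10)) = 10·log₁₀(380000000) = 85.80 dB SPL.

85.80 dB SPL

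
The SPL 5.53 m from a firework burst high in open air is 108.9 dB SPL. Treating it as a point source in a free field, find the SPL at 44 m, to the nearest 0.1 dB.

Free-field point source: level drops by 20·log₁₀ of the distance ratio.
ΔL = −20·log₁₀(44/5.53) = -18.01 dB, so L₂ = 108.9 + (-18.01) = 90.9 dB SPL.

90.9 dB SPL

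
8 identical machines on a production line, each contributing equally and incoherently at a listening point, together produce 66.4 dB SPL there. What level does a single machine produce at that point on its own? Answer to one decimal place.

57.4 dB SPL

8 equal incoherent sources add 10·log₁₀(8) = 9.03 dB over one source.
L_one = 66.4 − 9.03 = 57.4 dB SPL.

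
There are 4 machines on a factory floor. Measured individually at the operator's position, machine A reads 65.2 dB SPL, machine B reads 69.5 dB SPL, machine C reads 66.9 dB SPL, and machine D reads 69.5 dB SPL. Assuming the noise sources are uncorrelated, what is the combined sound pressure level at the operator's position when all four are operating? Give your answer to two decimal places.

74.16 dB SPL

Uncorrelated sources add in intensity (power), not in dB.
L_total = 10·log₁₀(10^(65.2/10) + 10^(69.5/10) + 10^(66.9/10) + 10^(69.5/10)) = 10·log₁₀(26030000) = 74.16 dB SPL.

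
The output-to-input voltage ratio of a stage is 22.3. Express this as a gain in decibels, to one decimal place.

27.0 dB

For a voltage ratio, dB = 20·log₁₀(V₂/V₁).
20·log₁₀(22.3) = 27.0 dB.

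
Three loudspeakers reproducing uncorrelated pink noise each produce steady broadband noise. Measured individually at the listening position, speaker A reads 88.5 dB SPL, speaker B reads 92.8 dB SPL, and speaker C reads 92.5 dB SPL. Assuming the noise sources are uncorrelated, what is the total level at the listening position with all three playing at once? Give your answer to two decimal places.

Add the sources as powers (linear), then convert back to dB:
L_total = 10·log₁₀(10^(88.5/10) + 10^(92.8/10) + 10^(92.5/10)) = 10·log₁₀(4392000000) = 96.43 dB SPL.

96.43 dB SPL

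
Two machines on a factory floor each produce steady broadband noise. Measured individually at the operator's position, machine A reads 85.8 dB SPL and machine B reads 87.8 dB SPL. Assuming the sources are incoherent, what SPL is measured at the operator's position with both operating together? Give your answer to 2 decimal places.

Add the sources as powers (linear), then convert back to dB:
L_total = 10·log₁₀(10^(85.8/10) + 10^(87.8/10)) = 10·log₁₀(982700000) = 89.92 dB SPL.

89.92 dB SPL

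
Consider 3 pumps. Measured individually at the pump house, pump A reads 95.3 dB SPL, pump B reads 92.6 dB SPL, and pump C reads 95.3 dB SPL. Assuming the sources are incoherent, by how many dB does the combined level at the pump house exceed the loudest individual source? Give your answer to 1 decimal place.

Incoherent sources sum as intensities:
L_total = 10·log₁₀(10^(95.3/10) + 10^(92.6/10) + 10^(95.3/10)) = 99.34 dB SPL.
Excess over the loudest (95.3 dB): 99.34 − 95.3 = 4.0 dB.

4.0 dB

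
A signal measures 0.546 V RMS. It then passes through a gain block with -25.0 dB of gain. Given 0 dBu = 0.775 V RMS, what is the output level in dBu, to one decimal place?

-28.0 dBu

Input level: 20·log₁₀(0.546/0.775) = -3.04 dBu.
Output: -3.04 − 25.0 = -28.0 dBu.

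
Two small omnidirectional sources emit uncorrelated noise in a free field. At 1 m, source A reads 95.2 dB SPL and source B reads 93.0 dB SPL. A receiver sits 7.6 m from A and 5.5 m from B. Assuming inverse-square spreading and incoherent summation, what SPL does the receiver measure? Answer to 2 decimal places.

80.91 dB SPL

At the listener: L_A = 95.2 − 20·log₁₀(7.6) = 77.584 dB; L_B = 93.0 − 20·log₁₀(5.5) = 78.193 dB.
Combined: 10·log₁₀(10^(77.584/10)+10^(78.193/10)) = 80.91 dB SPL.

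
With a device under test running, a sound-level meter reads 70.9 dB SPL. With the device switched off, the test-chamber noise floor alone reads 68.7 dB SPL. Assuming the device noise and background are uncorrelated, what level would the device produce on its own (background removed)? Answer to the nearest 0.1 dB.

66.9 dB SPL

Subtract intensities: L_src = 10·log₁₀(10^(L_total/10) − 10^(L_bg/10)).
L_src = 10·log₁₀(10^(70.9/10) − 10^(68.7/10)) = 10·log₁₀(4890000) = 66.9 dB SPL.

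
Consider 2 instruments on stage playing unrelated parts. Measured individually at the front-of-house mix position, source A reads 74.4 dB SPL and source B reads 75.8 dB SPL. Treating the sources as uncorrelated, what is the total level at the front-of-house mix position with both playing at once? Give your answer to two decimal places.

Incoherent sources sum as intensities:
L_total = 10·log₁₀(10^(74.4/10) + 10^(75.8/10)) = 10·log₁₀(65560000) = 78.17 dB SPL.

78.17 dB SPL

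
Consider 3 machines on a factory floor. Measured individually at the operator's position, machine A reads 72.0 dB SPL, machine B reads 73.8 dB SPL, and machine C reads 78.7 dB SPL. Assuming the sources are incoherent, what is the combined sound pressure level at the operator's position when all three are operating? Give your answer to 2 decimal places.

Add the sources as powers (linear), then convert back to dB:
L_total = 10·log₁₀(10^(72.0/10) + 10^(73.8/10) + 10^(78.7/10)) = 10·log₁₀(114000000) = 80.57 dB SPL.

80.57 dB SPL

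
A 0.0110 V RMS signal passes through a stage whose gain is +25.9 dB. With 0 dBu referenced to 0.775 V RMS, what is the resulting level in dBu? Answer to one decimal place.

-11.1 dBu

Input level: 20·log₁₀(0.0110/0.775) = -36.96 dBu.
Output: -36.96 + 25.9 = -11.1 dBu.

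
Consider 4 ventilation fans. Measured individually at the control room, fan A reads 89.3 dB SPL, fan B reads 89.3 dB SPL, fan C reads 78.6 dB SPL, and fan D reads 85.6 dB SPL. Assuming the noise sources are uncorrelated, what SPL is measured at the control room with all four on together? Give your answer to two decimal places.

93.30 dB SPL

Add the sources as powers (linear), then convert back to dB:
L_total = 10·log₁₀(10^(89.3/10) + 10^(89.3/10) + 10^(78.6/10) + 10^(85.6/10)) = 10·log₁₀(2138000000) = 93.30 dB SPL.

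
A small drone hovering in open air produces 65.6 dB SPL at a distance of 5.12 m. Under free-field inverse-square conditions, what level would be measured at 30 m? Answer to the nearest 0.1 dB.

For a point source in a free field, ΔL = −20·log₁₀(d₂/d₁).
ΔL = −20·log₁₀(30/5.12) = -15.36 dB, so L₂ = 65.6 + (-15.36) = 50.2 dB SPL.

50.2 dB SPL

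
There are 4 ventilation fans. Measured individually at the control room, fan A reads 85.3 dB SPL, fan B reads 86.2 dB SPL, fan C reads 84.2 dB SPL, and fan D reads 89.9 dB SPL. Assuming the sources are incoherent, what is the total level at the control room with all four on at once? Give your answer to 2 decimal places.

Incoherent sources sum as intensities:
L_total = 10·log₁₀(10^(85.3/10) + 10^(86.2/10) + 10^(84.2/10) + 10^(89.9/10)) = 10·log₁₀(1996000000) = 93.00 dB SPL.

93.00 dB SPL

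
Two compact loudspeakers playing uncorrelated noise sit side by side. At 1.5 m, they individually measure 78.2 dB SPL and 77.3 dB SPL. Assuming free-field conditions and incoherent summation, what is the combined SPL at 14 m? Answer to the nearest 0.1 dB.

Combined at 1.5 m: 10·log₁₀(10^(78.2/10)+10^(77.3/10)) = 80.78 dB SPL.
Then apply −20·log₁₀(14/1.5) = -19.40 dB → 61.4 dB SPL.

61.4 dB SPL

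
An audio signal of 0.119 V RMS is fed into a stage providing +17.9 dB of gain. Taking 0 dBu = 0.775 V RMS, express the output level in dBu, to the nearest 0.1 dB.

+1.6 dBu

Input level: 20·log₁₀(0.119/0.775) = -16.28 dBu.
Output: -16.28 + 17.9 = +1.6 dBu.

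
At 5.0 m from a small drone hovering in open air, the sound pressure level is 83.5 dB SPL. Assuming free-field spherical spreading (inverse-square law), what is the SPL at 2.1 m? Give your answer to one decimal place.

For a point source in a free field, ΔL = −20·log₁₀(d₂/d₁).
ΔL = −20·log₁₀(2.1/5.0) = 7.54 dB, so L₂ = 83.5 + (7.54) = 91.0 dB SPL.

91.0 dB SPL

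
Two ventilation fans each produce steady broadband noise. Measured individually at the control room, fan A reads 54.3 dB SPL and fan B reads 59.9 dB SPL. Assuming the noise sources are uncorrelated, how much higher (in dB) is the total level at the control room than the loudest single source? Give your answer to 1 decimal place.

Add the sources as powers (linear), then convert back to dB:
L_total = 10·log₁₀(10^(54.3/10) + 10^(59.9/10)) = 60.96 dB SPL.
Excess over the loudest (59.9 dB): 60.96 − 59.9 = 1.1 dB.

1.1 dB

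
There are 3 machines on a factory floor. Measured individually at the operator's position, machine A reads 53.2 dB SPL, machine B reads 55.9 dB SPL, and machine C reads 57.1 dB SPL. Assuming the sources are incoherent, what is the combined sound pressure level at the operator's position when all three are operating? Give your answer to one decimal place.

Incoherent sources sum as intensities:
L_total = 10·log₁₀(10^(53.2/10) + 10^(55.9/10) + 10^(57.1/10)) = 10·log₁₀(1111000) = 60.5 dB SPL.

60.5 dB SPL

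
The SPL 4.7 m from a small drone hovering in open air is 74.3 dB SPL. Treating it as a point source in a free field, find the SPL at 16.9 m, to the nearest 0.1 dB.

For a point source in a free field, ΔL = −20·log₁₀(d₂/d₁).
ΔL = −20·log₁₀(16.9/4.7) = -11.12 dB, so L₂ = 74.3 + (-11.12) = 63.2 dB SPL.

63.2 dB SPL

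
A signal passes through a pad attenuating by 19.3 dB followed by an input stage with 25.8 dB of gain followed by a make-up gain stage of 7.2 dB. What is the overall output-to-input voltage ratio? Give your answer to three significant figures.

Net gain = (−19.3) + 25.8 + 7.2 = 13.7 dB.
Voltage ratio = 10^(13.7/20) = 4.84.

4.84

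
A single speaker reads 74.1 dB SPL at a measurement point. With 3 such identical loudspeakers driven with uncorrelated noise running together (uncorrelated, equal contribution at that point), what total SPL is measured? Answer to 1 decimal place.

3 equal incoherent sources raise the level by 10·log₁₀(3) = 4.77 dB.
L_total = 74.1 + 4.77 = 78.9 dB SPL.

78.9 dB SPL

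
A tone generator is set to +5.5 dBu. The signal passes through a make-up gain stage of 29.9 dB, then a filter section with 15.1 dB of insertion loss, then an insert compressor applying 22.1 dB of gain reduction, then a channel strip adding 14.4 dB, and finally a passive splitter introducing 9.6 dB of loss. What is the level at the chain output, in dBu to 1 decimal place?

+3.0 dBu

In dB, series stages simply add:
+5.5 + 29.9 − 15.1 − 22.1 + 14.4 − 9.6 = +3.0 dBu.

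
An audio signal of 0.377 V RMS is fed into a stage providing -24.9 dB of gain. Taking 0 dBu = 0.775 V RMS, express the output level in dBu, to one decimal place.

Input level: 20·log₁₀(0.377/0.775) = -6.26 dBu.
Output: -6.26 − 24.9 = -31.2 dBu.

-31.2 dBu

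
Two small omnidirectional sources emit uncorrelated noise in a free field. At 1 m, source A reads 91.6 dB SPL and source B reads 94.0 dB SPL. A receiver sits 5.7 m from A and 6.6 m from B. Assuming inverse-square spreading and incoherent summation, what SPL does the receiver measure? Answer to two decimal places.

At the listener: L_A = 91.6 − 20·log₁₀(5.7) = 76.483 dB; L_B = 94.0 − 20·log₁₀(6.6) = 77.609 dB.
Combined: 10·log₁₀(10^(76.483/10)+10^(77.609/10)) = 80.09 dB SPL.

80.09 dB SPL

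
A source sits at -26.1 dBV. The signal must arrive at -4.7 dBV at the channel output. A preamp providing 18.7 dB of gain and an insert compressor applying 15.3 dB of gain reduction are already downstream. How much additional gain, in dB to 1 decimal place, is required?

18.0 dB

The required make-up gain is the shortfall in the dB sum.
G = -4.7 − (-26.1) − 18.7 + 15.3 = 18.0 dB.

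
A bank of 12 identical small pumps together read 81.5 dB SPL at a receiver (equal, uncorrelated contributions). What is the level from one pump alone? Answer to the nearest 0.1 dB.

70.7 dB SPL

12 equal incoherent sources add 10·log₁₀(12) = 10.79 dB over one source.
L_one = 81.5 − 10.79 = 70.7 dB SPL.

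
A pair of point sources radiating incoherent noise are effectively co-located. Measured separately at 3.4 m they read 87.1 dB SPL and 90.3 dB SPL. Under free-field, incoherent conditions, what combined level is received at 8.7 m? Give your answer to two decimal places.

Combined at 3.4 m: 10·log₁₀(10^(87.1/10)+10^(90.3/10)) = 91.999 dB SPL.
Then apply −20·log₁₀(8.7/3.4) = -8.161 dB → 83.84 dB SPL.

83.84 dB SPL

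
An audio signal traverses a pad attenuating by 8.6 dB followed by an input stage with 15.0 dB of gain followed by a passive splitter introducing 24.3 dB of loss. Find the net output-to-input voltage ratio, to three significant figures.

0.127

Net gain = (−8.6) + 15.0 + (−24.3) = -17.9 dB.
Voltage ratio = 10^(-17.9/20) = 0.127.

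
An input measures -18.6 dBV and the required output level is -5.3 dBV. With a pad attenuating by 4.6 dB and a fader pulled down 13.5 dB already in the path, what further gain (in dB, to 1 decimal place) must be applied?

The required make-up gain is the shortfall in the dB sum.
G = -5.3 − (-18.6) + 4.6 + 13.5 = 31.4 dB.

31.4 dB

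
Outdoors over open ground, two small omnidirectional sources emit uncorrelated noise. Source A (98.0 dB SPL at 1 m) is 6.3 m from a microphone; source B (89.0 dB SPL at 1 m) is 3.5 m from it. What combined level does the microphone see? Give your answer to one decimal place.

At the listener: L_A = 98.0 − 20·log₁₀(6.3) = 82.01 dB; L_B = 89.0 − 20·log₁₀(3.5) = 78.12 dB.
Combined: 10·log₁₀(10^(82.01/10)+10^(78.12/10)) = 83.5 dB SPL.

83.5 dB SPL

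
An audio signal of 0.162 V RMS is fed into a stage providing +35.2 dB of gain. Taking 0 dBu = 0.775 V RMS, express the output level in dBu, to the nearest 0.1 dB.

Input level: 20·log₁₀(0.162/0.775) = -13.60 dBu.
Output: -13.60 + 35.2 = +21.6 dBu.

+21.6 dBu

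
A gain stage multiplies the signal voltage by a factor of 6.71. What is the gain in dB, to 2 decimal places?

Voltage is an amplitude quantity, so gain = 20·log₁₀(V_out/V_in).
20·log₁₀(6.71) = 16.53 dB.

16.53 dB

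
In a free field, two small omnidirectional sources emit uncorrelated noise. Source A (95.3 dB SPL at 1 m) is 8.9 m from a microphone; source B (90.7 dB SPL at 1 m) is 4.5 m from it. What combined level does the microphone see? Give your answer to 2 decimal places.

80.03 dB SPL

At the listener: L_A = 95.3 − 20·log₁₀(8.9) = 76.312 dB; L_B = 90.7 − 20·log₁₀(4.5) = 77.636 dB.
Combined: 10·log₁₀(10^(76.312/10)+10^(77.636/10)) = 80.03 dB SPL.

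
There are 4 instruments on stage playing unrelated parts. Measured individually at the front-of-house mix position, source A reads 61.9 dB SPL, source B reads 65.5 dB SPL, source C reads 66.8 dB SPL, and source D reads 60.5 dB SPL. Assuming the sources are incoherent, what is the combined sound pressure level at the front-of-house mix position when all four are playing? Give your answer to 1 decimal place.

70.4 dB SPL

Add the sources as powers (linear), then convert back to dB:
L_total = 10·log₁₀(10^(61.9/10) + 10^(65.5/10) + 10^(66.8/10) + 10^(60.5/10)) = 10·log₁₀(11010000) = 70.4 dB SPL.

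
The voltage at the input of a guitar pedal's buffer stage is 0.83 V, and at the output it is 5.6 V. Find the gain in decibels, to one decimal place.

For a voltage ratio, dB = 20·log₁₀(V₂/V₁).
20·log₁₀(5.6/0.83) = 20·log₁₀(6.747) = 16.6 dB.

16.6 dB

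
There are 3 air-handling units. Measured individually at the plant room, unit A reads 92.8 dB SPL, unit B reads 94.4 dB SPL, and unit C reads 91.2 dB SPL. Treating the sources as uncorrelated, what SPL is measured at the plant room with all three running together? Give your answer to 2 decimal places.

97.77 dB SPL

Incoherent sources sum as intensities:
L_total = 10·log₁₀(10^(92.8/10) + 10^(94.4/10) + 10^(91.2/10)) = 10·log₁₀(5978000000) = 97.77 dB SPL.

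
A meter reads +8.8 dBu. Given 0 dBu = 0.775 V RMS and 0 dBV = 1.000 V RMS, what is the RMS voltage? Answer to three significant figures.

V = 0.775 V × 10^(+8.8/20).
= 0.775 × 2.754 = 2.13 V.

2.13 V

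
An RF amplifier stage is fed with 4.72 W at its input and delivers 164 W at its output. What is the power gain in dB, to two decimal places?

Power is a power quantity, so gain = 10·log₁₀(P_out/P_in).
10·log₁₀(164/4.72) = 10·log₁₀(34.75) = 15.41 dB.

15.41 dB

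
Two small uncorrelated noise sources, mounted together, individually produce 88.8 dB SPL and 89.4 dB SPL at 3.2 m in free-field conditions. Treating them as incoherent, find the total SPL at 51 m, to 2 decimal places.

Combined at 3.2 m: 10·log₁₀(10^(88.8/10)+10^(89.4/10)) = 92.121 dB SPL.
Then apply −20·log₁₀(51/3.2) = -24.048 dB → 68.07 dB SPL.

68.07 dB SPL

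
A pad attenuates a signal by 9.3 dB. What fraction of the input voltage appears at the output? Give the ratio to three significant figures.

Voltage ratio = 10^(dB/20).
10^(-9.3/20) = 10^(-0.4650) = 0.343.

0.343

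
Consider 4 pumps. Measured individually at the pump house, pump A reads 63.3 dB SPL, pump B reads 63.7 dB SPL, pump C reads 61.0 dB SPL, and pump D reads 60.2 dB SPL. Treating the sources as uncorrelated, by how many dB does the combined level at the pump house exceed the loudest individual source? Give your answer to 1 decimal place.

4.6 dB

Incoherent sources sum as intensities:
L_total = 10·log₁₀(10^(63.3/10) + 10^(63.7/10) + 10^(61.0/10) + 10^(60.2/10)) = 68.32 dB SPL.
Excess over the loudest (63.7 dB): 68.32 − 63.7 = 4.6 dB.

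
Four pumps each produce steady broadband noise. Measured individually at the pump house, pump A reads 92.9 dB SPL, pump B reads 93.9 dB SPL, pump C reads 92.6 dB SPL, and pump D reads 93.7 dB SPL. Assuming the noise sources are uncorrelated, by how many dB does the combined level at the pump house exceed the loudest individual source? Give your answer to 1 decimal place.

5.4 dB

Add the sources as powers (linear), then convert back to dB:
L_total = 10·log₁₀(10^(92.9/10) + 10^(93.9/10) + 10^(92.6/10) + 10^(93.7/10)) = 99.33 dB SPL.
Excess over the loudest (93.9 dB): 99.33 − 93.9 = 5.4 dB.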